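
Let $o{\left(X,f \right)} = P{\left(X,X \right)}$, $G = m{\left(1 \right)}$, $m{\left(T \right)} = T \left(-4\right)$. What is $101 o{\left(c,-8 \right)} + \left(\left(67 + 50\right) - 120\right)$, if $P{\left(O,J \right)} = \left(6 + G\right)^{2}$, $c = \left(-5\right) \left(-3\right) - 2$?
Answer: $401$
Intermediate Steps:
$m{\left(T \right)} = - 4 T$
$G = -4$ ($G = \left(-4\right) 1 = -4$)
$c = 13$ ($c = 15 - 2 = 13$)
$P{\left(O,J \right)} = 4$ ($P{\left(O,J \right)} = \left(6 - 4\right)^{2} = 2^{2} = 4$)
$o{\left(X,f \right)} = 4$
$101 o{\left(c,-8 \right)} + \left(\left(67 + 50\right) - 120\right) = 101 \cdot 4 + \left(\left(67 + 50\right) - 120\right) = 404 + \left(117 - 120\right) = 404 - 3 = 401$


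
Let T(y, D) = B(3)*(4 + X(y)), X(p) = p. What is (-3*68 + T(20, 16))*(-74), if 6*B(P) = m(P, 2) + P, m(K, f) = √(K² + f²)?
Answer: 14208 - 296*√13 ≈ 13141.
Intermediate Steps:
B(P) = P/6 + √(4 + P²)/6 (B(P) = (√(P² + 2²) + P)/6 = (√(P² + 4) + P)/6 = (√(4 + P²) + P)/6 = (P + √(4 + P²))/6 = P/6 + √(4 + P²)/6)
T(y, D) = (½ + √13/6)*(4 + y) (T(y, D) = ((⅙)*3 + √(4 + 3²)/6)*(4 + y) = (½ + √(4 + 9)/6)*(4 + y) = (½ + √13/6)*(4 + y))
(-3*68 + T(20, 16))*(-74) = (-3*68 + (3 + √13)*(4 + 20)/6)*(-74) = (-204 + (⅙)*(3 + √13)*24)*(-74) = (-204 + (12 + 4*√13))*(-74) = (-192 + 4*√13)*(-74) = 14208 - 296*√13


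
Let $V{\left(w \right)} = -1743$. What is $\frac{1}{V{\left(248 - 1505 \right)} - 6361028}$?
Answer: $- \frac{1}{6362771} \approx -1.5716 \cdot 10^{-7}$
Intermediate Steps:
$\frac{1}{V{\left(248 - 1505 \right)} - 6361028} = \frac{1}{-1743 - 6361028} = \frac{1}{-6362771} = - \frac{1}{6362771}$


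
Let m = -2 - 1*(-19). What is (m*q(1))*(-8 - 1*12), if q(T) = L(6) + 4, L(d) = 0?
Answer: -1360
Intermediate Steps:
q(T) = 4 (q(T) = 0 + 4 = 4)
m = 17 (m = -2 + 19 = 17)
(m*q(1))*(-8 - 1*12) = (17*4)*(-8 - 1*12) = 68*(-8 - 12) = 68*(-20) = -1360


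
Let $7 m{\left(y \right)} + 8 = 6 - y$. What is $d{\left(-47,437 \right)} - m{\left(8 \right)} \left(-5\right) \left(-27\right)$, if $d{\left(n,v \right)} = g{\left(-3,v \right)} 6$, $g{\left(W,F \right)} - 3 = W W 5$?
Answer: $\frac{3366}{7} \approx 480.86$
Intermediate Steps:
$g{\left(W,F \right)} = 3 + 5 W^{2}$ ($g{\left(W,F \right)} = 3 + W W 5 = 3 + W^{2} \cdot 5 = 3 + 5 W^{2}$)
$m{\left(y \right)} = - \frac{2}{7} - \frac{y}{7}$ ($m{\left(y \right)} = - \frac{8}{7} + \frac{6 - y}{7} = - \frac{8}{7} - \left(- \frac{6}{7} + \frac{y}{7}\right) = - \frac{2}{7} - \frac{y}{7}$)
$d{\left(n,v \right)} = 288$ ($d{\left(n,v \right)} = \left(3 + 5 \left(-3\right)^{2}\right) 6 = \left(3 + 5 \cdot 9\right) 6 = \left(3 + 45\right) 6 = 48 \cdot 6 = 288$)
$d{\left(-47,437 \right)} - m{\left(8 \right)} \left(-5\right) \left(-27\right) = 288 - \left(- \frac{2}{7} - \frac{8}{7}\right) \left(-5\right) \left(-27\right) = 288 - \left(- \frac{10}{7}\right) \left(-5\right) \left(-27\right) = 288 - \frac{50}{7} \left(-27\right) = 288 - - \frac{1350}{7} = 288 + \frac{1350}{7} = \frac{3366}{7}$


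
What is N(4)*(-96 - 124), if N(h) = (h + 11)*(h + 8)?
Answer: -39600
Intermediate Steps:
N(h) = (8 + h)*(11 + h) (N(h) = (11 + h)*(8 + h) = (8 + h)*(11 + h))
N(4)*(-96 - 124) = (88 + 4² + 19*4)*(-96 - 124) = (88 + 16 + 76)*(-220) = 180*(-220) = -39600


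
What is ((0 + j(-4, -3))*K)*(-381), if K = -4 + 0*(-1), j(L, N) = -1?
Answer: -1524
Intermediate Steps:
K = -4 (K = -4 + 0 = -4)
((0 + j(-4, -3))*K)*(-381) = ((0 - 1)*(-4))*(-381) = -1*(-4)*(-381) = 4*(-381) = -1524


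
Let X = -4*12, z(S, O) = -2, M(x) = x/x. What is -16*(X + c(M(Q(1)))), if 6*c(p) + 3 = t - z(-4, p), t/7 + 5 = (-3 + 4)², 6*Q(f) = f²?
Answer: 2536/3 ≈ 845.33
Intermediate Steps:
Q(f) = f²/6
t = -28 (t = -35 + 7*(-3 + 4)² = -35 + 7*1² = -35 + 7*1 = -35 + 7 = -28)
M(x) = 1
X = -48
c(p) = -29/6 (c(p) = -½ + (-28 - 1*(-2))/6 = -½ + (-28 + 2)/6 = -½ + (⅙)*(-26) = -½ - 13/3 = -29/6)
-16*(X + c(M(Q(1)))) = -16*(-48 - 29/6) = -16*(-317/6) = 2536/3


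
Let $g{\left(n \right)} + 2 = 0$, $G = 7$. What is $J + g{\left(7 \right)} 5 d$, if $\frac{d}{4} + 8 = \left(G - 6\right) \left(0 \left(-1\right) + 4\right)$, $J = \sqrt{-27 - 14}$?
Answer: $160 + i \sqrt{41} \approx 160.0 + 6.4031 i$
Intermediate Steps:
$g{\left(n \right)} = -2$ ($g{\left(n \right)} = -2 + 0 = -2$)
$J = i \sqrt{41}$ ($J = \sqrt{-41} = i \sqrt{41} \approx 6.4031 i$)
$d = -16$ ($d = -32 + 4 \left(7 - 6\right) \left(0 \left(-1\right) + 4\right) = -32 + 4 \cdot 1 \left(0 + 4\right) = -32 + 4 \cdot 1 \cdot 4 = -32 + 4 \cdot 4 = -32 + 16 = -16$)
$J + g{\left(7 \right)} 5 d = i \sqrt{41} + \left(-2\right) 5 \left(-16\right) = i \sqrt{41} - -160 = i \sqrt{41} + 160 = 160 + i \sqrt{41}$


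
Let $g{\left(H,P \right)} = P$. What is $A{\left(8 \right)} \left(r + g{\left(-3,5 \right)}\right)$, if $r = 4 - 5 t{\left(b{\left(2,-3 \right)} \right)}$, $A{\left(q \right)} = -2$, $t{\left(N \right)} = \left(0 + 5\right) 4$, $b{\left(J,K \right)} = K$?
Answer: $182$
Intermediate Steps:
$t{\left(N \right)} = 20$ ($t{\left(N \right)} = 5 \cdot 4 = 20$)
$r = -96$ ($r = 4 - 100 = -96$)
$A{\left(8 \right)} \left(r + g{\left(-3,5 \right)}\right) = - 2 \left(-96 + 5\right) = \left(-2\right) \left(-91\right) = 182$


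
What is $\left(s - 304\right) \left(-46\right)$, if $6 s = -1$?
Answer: $\frac{41975}{3} \approx 13992.0$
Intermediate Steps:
$s = - \frac{1}{6}$ ($s = \frac{1}{6} \left(-1\right) = - \frac{1}{6} \approx -0.16667$)
$\left(s - 304\right) \left(-46\right) = \left(- \frac{1}{6} - 304\right) \left(-46\right) = \left(- \frac{1825}{6}\right) \left(-46\right) = \frac{41975}{3}$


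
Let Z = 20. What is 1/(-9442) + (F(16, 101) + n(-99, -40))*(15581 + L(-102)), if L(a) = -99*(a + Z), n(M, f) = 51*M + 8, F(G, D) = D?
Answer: -1105403832521/9442 ≈ -1.1707e+8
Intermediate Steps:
n(M, f) = 8 + 51*M
L(a) = -1980 - 99*a (L(a) = -99*(a + 20) = -99*(20 + a) = -1980 - 99*a)
1/(-9442) + (F(16, 101) + n(-99, -40))*(15581 + L(-102)) = 1/(-9442) + (101 + (8 + 51*(-99)))*(15581 + (-1980 - 99*(-102))) = -1/9442 + (101 + (8 - 5049))*(15581 + (-1980 + 10098)) = -1/9442 + (101 - 5041)*(15581 + 8118) = -1/9442 - 4940*23699 = -1/9442 - 117073060 = -1105403832521/9442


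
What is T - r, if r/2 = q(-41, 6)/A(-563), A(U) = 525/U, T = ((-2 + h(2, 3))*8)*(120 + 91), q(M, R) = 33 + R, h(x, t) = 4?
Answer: 605438/175 ≈ 3459.6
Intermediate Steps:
T = 3376 (T = ((-2 + 4)*8)*(120 + 91) = (2*8)*211 = 16*211 = 3376)
r = -14638/175 (r = 2*((33 + 6)/((525/(-563)))) = 2*(39/((525*(-1/563)))) = 2*(39/(-525/563)) = 2*(39*(-563/525)) = 2*(-7319/175) = -14638/175 ≈ -83.646)
T - r = 3376 - 1*(-14638/175) = 3376 + 14638/175 = 605438/175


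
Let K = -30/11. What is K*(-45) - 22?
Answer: 1108/11 ≈ 100.73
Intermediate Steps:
K = -30/11 (K = -30*1/11 = -30/11 ≈ -2.7273)
K*(-45) - 22 = -30/11*(-45) - 22 = 1350/11 - 22 = 1108/11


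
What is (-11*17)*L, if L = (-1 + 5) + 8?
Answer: -2244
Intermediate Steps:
L = 12 (L = 4 + 8 = 12)
(-11*17)*L = -11*17*12 = -187*12 = -2244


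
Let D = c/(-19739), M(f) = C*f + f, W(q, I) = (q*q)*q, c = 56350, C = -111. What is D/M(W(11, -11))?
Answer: 5635/288998699 ≈ 1.9498e-5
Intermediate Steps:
W(q, I) = q**3 (W(q, I) = q**2*q = q**3)
M(f) = -110*f (M(f) = -111*f + f = -110*f)
D = -56350/19739 (D = 56350/(-19739) = 56350*(-1/19739) = -56350/19739 ≈ -2.8548)
D/M(W(11, -11)) = -56350/(19739*((-110*11**3))) = -56350/(19739*((-110*1331))) = -56350/19739/(-146410) = -56350/19739*(-1/146410) = 5635/288998699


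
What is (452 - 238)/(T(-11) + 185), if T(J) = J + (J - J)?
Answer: 107/87 ≈ 1.2299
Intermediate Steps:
T(J) = J (T(J) = J + 0 = J)
(452 - 238)/(T(-11) + 185) = (452 - 238)/(-11 + 185) = 214/174 = (1/174)*214 = 107/87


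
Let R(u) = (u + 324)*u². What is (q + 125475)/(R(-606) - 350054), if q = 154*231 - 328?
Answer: -160721/103910606 ≈ -0.0015467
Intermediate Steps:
q = 35246 (q = 35574 - 328 = 35246)
R(u) = u²*(324 + u) (R(u) = (324 + u)*u² = u²*(324 + u))
(q + 125475)/(R(-606) - 350054) = (35246 + 125475)/((-606)²*(324 - 606) - 350054) = 160721/(367236*(-282) - 350054) = 160721/(-103560552 - 350054) = 160721/(-103910606) = 160721*(-1/103910606) = -160721/103910606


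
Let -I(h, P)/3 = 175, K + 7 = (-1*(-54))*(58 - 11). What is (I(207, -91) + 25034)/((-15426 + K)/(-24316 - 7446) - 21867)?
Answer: -778454858/694526759 ≈ -1.1208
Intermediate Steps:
K = 2531 (K = -7 + (-1*(-54))*(58 - 11) = -7 + 54*47 = -7 + 2538 = 2531)
I(h, P) = -525 (I(h, P) = -3*175 = -525)
(I(207, -91) + 25034)/((-15426 + K)/(-24316 - 7446) - 21867) = (-525 + 25034)/((-15426 + 2531)/(-24316 - 7446) - 21867) = 24509/(-12895/(-31762) - 21867) = 24509/(-12895*(-1/31762) - 21867) = 24509/(12895/31762 - 21867) = 24509/(-694526759/31762) = 24509*(-31762/694526759) = -778454858/694526759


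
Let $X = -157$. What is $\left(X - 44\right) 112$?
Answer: $-22512$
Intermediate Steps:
$\left(X - 44\right) 112 = \left(-157 - 44\right) 112 = \left(-201\right) 112 = -22512$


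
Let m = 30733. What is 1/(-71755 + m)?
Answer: -1/41022 ≈ -2.4377e-5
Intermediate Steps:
1/(-71755 + m) = 1/(-71755 + 30733) = 1/(-41022) = -1/41022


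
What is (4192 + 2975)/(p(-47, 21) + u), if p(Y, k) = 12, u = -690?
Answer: -2389/226 ≈ -10.571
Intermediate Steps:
(4192 + 2975)/(p(-47, 21) + u) = (4192 + 2975)/(12 - 690) = 7167/(-678) = 7167*(-1/678) = -2389/226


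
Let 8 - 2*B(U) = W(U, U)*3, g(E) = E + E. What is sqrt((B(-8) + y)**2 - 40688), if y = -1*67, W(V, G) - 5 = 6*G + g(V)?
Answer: I*sqrt(160151)/2 ≈ 200.09*I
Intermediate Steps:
g(E) = 2*E
W(V, G) = 5 + 2*V + 6*G (W(V, G) = 5 + (6*G + 2*V) = 5 + (2*V + 6*G) = 5 + 2*V + 6*G)
B(U) = -7/2 - 12*U (B(U) = 4 - (5 + 2*U + 6*U)*3/2 = 4 - (5 + 8*U)*3/2 = 4 - (15 + 24*U)/2 = 4 + (-15/2 - 12*U) = -7/2 - 12*U)
y = -67
sqrt((B(-8) + y)**2 - 40688) = sqrt(((-7/2 - 12*(-8)) - 67)**2 - 40688) = sqrt(((-7/2 + 96) - 67)**2 - 40688) = sqrt((185/2 - 67)**2 - 40688) = sqrt((51/2)**2 - 40688) = sqrt(2601/4 - 40688) = sqrt(-160151/4) = I*sqrt(160151)/2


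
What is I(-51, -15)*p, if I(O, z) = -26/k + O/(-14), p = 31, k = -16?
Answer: 9145/56 ≈ 163.30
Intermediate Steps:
I(O, z) = 13/8 - O/14 (I(O, z) = -26/(-16) + O/(-14) = -26*(-1/16) + O*(-1/14) = 13/8 - O/14)
I(-51, -15)*p = (13/8 - 1/14*(-51))*31 = (13/8 + 51/14)*31 = (295/56)*31 = 9145/56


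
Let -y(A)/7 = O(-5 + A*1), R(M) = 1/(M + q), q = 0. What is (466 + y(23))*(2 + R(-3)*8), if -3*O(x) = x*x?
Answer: -2444/3 ≈ -814.67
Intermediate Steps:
O(x) = -x²/3 (O(x) = -x*x/3 = -x²/3)
R(M) = 1/M (R(M) = 1/(M + 0) = 1/M)
y(A) = 7*(-5 + A)²/3 (y(A) = -(-7)*(-5 + A*1)²/3 = -(-7)*(-5 + A)²/3 = 7*(-5 + A)²/3)
(466 + y(23))*(2 + R(-3)*8) = (466 + 7*(-5 + 23)²/3)*(2 + 8/(-3)) = (466 + (7/3)*18²)*(2 - ⅓*8) = (466 + (7/3)*324)*(2 - 8/3) = (466 + 756)*(-⅔) = 1222*(-⅔) = -2444/3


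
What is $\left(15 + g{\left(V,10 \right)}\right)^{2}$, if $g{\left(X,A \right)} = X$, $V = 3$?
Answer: $324$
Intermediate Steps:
$\left(15 + g{\left(V,10 \right)}\right)^{2} = \left(15 + 3\right)^{2} = 18^{2} = 324$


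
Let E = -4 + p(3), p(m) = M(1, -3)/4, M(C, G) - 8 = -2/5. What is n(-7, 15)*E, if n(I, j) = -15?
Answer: 63/2 ≈ 31.500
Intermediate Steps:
M(C, G) = 38/5 (M(C, G) = 8 - 2/5 = 8 - 2*⅕ = 8 - ⅖ = 38/5)
p(m) = 19/10 (p(m) = (38/5)/4 = (38/5)*(¼) = 19/10)
E = -21/10 (E = -4 + 19/10 = -21/10 ≈ -2.1000)
n(-7, 15)*E = -15*(-21/10) = 63/2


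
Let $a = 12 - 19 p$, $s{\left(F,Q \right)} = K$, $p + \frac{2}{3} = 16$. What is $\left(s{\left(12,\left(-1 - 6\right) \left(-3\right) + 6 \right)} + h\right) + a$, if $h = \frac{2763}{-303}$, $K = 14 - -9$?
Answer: $- \frac{80432}{303} \approx -265.45$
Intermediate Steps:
$p = \frac{46}{3}$ ($p = - \frac{2}{3} + 16 = \frac{46}{3} \approx 15.333$)
$K = 23$ ($K = 14 + 9 = 23$)
$s{\left(F,Q \right)} = 23$
$h = - \frac{921}{101}$ ($h = 2763 \left(- \frac{1}{303}\right) = - \frac{921}{101} \approx -9.1188$)
$a = - \frac{838}{3}$ ($a = 12 - \frac{874}{3} = - \frac{838}{3} \approx -279.33$)
$\left(s{\left(12,\left(-1 - 6\right) \left(-3\right) + 6 \right)} + h\right) + a = \left(23 - \frac{921}{101}\right) - \frac{838}{3} = \frac{1402}{101} - \frac{838}{3} = - \frac{80432}{303}$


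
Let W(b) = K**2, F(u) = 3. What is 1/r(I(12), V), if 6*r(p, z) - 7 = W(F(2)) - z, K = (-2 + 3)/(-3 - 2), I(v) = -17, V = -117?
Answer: 150/3101 ≈ 0.048371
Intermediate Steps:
K = -1/5 (K = 1/(-5) = 1*(-1/5) = -1/5 ≈ -0.20000)
W(b) = 1/25 (W(b) = (-1/5)**2 = 1/25)
r(p, z) = 88/75 - z/6 (r(p, z) = 7/6 + (1/25 - z)/6 = 7/6 + (1/150 - z/6) = 88/75 - z/6)
1/r(I(12), V) = 1/(88/75 - 1/6*(-117)) = 1/(88/75 + 39/2) = 1/(3101/150) = 150/3101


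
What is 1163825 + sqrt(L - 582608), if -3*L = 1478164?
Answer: 1163825 + 2*I*sqrt(2419491)/3 ≈ 1.1638e+6 + 1037.0*I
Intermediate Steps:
L = -1478164/3 (L = -1/3*1478164 = -1478164/3 ≈ -4.9272e+5)
1163825 + sqrt(L - 582608) = 1163825 + sqrt(-1478164/3 - 582608) = 1163825 + sqrt(-3225988/3) = 1163825 + 2*I*sqrt(2419491)/3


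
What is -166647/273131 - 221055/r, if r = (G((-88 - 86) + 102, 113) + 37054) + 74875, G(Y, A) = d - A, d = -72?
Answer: -26332925191/10173583488 ≈ -2.5884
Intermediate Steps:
G(Y, A) = -72 - A
r = 111744 (r = ((-72 - 1*113) + 37054) + 74875 = ((-72 - 113) + 37054) + 74875 = (-185 + 37054) + 74875 = 36869 + 74875 = 111744)
-166647/273131 - 221055/r = -166647/273131 - 221055/111744 = -166647*1/273131 - 221055*1/111744 = -166647/273131 - 73685/37248 = -26332925191/10173583488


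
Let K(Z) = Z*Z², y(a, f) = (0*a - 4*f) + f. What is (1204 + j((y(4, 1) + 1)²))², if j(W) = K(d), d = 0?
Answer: 1449616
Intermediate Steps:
y(a, f) = -3*f (y(a, f) = (0 - 4*f) + f = -4*f + f = -3*f)
K(Z) = Z³
j(W) = 0 (j(W) = 0³ = 0)
(1204 + j((y(4, 1) + 1)²))² = (1204 + 0)² = 1204² = 1449616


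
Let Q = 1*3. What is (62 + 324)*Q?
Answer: 1158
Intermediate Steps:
Q = 3
(62 + 324)*Q = (62 + 324)*3 = 386*3 = 1158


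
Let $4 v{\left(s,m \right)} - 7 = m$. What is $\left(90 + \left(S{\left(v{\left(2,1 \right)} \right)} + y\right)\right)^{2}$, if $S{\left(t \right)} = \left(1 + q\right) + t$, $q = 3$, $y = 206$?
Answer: $91204$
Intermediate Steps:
$v{\left(s,m \right)} = \frac{7}{4} + \frac{m}{4}$
$S{\left(t \right)} = 4 + t$ ($S{\left(t \right)} = \left(1 + 3\right) + t = 4 + t$)
$\left(90 + \left(S{\left(v{\left(2,1 \right)} \right)} + y\right)\right)^{2} = \left(90 + \left(\left(4 + \left(\frac{7}{4} + \frac{1}{4} \cdot 1\right)\right) + 206\right)\right)^{2} = \left(90 + \left(\left(4 + \left(\frac{7}{4} + \frac{1}{4}\right)\right) + 206\right)\right)^{2} = \left(90 + \left(\left(4 + 2\right) + 206\right)\right)^{2} = \left(90 + \left(6 + 206\right)\right)^{2} = \left(90 + 212\right)^{2} = 302^{2} = 91204$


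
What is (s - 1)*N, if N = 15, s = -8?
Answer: -135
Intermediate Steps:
(s - 1)*N = (-8 - 1)*15 = -9*15 = -135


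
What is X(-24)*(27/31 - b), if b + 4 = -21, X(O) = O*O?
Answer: 461952/31 ≈ 14902.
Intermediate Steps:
X(O) = O**2
b = -25 (b = -4 - 21 = -25)
X(-24)*(27/31 - b) = (-24)**2*(27/31 - 1*(-25)) = 576*(27*(1/31) + 25) = 576*(27/31 + 25) = 576*(802/31) = 461952/31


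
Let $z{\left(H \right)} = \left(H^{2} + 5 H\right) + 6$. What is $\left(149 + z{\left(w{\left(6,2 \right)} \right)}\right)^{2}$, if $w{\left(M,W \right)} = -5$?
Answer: $24025$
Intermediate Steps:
$z{\left(H \right)} = 6 + H^{2} + 5 H$
$\left(149 + z{\left(w{\left(6,2 \right)} \right)}\right)^{2} = \left(149 + \left(6 + \left(-5\right)^{2} + 5 \left(-5\right)\right)\right)^{2} = \left(149 + \left(6 + 25 - 25\right)\right)^{2} = \left(149 + 6\right)^{2} = 155^{2} = 24025$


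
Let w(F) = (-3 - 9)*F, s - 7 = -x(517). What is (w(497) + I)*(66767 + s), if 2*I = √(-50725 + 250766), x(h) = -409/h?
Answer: -205892589588/517 + 34522567*√200041/1034 ≈ -3.8331e+8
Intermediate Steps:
s = 4028/517 (s = 7 - (-409)/517 = 7 - 1*(-409/517) = 7 + 409/517 = 4028/517 ≈ 7.7911)
w(F) = -12*F
I = √200041/2 (I = √(-50725 + 250766)/2 = √200041/2 ≈ 223.63)
(w(497) + I)*(66767 + s) = (-12*497 + √200041/2)*(66767 + 4028/517) = (-5964 + √200041/2)*(34522567/517) = -205892589588/517 + 34522567*√200041/1034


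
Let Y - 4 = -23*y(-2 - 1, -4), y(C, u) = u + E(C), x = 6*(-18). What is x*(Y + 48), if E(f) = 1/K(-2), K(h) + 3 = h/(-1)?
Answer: -18036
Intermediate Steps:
K(h) = -3 - h (K(h) = -3 + h/(-1) = -3 + h*(-1) = -3 - h)
E(f) = -1 (E(f) = 1/(-3 - 1*(-2)) = 1/(-3 + 2) = 1/(-1) = -1)
x = -108
y(C, u) = -1 + u (y(C, u) = u - 1 = -1 + u)
Y = 119 (Y = 4 - 23*(-1 - 4) = 4 - 23*(-5) = 4 + 115 = 119)
x*(Y + 48) = -108*(119 + 48) = -108*167 = -18036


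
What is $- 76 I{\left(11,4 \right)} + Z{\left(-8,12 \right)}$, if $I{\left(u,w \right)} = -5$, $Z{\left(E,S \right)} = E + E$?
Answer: $364$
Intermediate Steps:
$Z{\left(E,S \right)} = 2 E$
$- 76 I{\left(11,4 \right)} + Z{\left(-8,12 \right)} = \left(-76\right) \left(-5\right) + 2 \left(-8\right) = 380 - 16 = 364$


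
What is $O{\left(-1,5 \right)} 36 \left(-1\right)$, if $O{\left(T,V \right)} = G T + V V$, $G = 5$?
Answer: $-720$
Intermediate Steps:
$O{\left(T,V \right)} = V^{2} + 5 T$ ($O{\left(T,V \right)} = 5 T + V V = 5 T + V^{2} = V^{2} + 5 T$)
$O{\left(-1,5 \right)} 36 \left(-1\right) = \left(5^{2} + 5 \left(-1\right)\right) 36 \left(-1\right) = \left(25 - 5\right) \left(-36\right) = 20 \left(-36\right) = -720$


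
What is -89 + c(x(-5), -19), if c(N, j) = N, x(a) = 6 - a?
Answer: -78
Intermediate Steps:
-89 + c(x(-5), -19) = -89 + (6 - 1*(-5)) = -89 + (6 + 5) = -89 + 11 = -78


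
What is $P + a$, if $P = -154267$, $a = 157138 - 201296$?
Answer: $-198425$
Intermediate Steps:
$a = -44158$
$P + a = -154267 - 44158 = -198425$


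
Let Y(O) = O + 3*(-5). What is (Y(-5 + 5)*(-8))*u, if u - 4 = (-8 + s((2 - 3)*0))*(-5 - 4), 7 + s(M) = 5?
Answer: 11280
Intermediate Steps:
Y(O) = -15 + O (Y(O) = O - 15 = -15 + O)
s(M) = -2 (s(M) = -7 + 5 = -2)
u = 94 (u = 4 + (-8 - 2)*(-5 - 4) = 4 - 10*(-9) = 4 + 90 = 94)
(Y(-5 + 5)*(-8))*u = ((-15 + (-5 + 5))*(-8))*94 = ((-15 + 0)*(-8))*94 = -15*(-8)*94 = 120*94 = 11280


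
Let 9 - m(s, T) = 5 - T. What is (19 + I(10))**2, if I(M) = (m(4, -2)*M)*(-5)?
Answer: 6561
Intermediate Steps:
m(s, T) = 4 + T (m(s, T) = 9 - (5 - T) = 9 + (-5 + T) = 4 + T)
I(M) = -10*M (I(M) = ((4 - 2)*M)*(-5) = (2*M)*(-5) = -10*M)
(19 + I(10))**2 = (19 - 10*10)**2 = (19 - 100)**2 = (-81)**2 = 6561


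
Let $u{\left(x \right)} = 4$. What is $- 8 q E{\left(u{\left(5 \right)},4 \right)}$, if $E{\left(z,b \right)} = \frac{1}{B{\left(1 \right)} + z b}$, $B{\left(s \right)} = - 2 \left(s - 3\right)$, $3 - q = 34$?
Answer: $\frac{62}{5} \approx 12.4$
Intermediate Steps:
$q = -31$ ($q = 3 - 34 = -31$)
$B{\left(s \right)} = 6 - 2 s$ ($B{\left(s \right)} = - 2 \left(-3 + s\right) = 6 - 2 s$)
$E{\left(z,b \right)} = \frac{1}{4 + b z}$ ($E{\left(z,b \right)} = \frac{1}{\left(6 - 2\right) + z b} = \frac{1}{\left(6 - 2\right) + b z} = \frac{1}{4 + b z}$)
$- 8 q E{\left(u{\left(5 \right)},4 \right)} = \frac{\left(-8\right) \left(-31\right)}{4 + 4 \cdot 4} = \frac{248}{4 + 16} = \frac{248}{20} = 248 \cdot \frac{1}{20} = \frac{62}{5}$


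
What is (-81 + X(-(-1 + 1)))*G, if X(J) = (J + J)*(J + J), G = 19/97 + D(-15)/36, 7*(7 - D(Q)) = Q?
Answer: -24741/679 ≈ -36.437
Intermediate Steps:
D(Q) = 7 - Q/7
G = 2749/6111 (G = 19/97 + (7 - 1/7*(-15))/36 = 19*(1/97) + (7 + 15/7)*(1/36) = 19/97 + (64/7)*(1/36) = 19/97 + 16/63 = 2749/6111 ≈ 0.44984)
X(J) = 4*J**2 (X(J) = (2*J)*(2*J) = 4*J**2)
(-81 + X(-(-1 + 1)))*G = (-81 + 4*(-(-1 + 1))**2)*(2749/6111) = (-81 + 4*(-1*0)**2)*(2749/6111) = (-81 + 4*0**2)*(2749/6111) = (-81 + 4*0)*(2749/6111) = (-81 + 0)*(2749/6111) = -81*2749/6111 = -24741/679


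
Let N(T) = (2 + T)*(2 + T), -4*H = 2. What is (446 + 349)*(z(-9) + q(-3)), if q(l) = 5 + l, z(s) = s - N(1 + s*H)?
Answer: -201135/4 ≈ -50284.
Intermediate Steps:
H = -½ (H = -¼*2 = -½ ≈ -0.50000)
N(T) = (2 + T)²
z(s) = s - (3 - s/2)² (z(s) = s - (2 + (1 + s*(-½)))² = s - (2 + (1 - s/2))² = s - (3 - s/2)²)
(446 + 349)*(z(-9) + q(-3)) = (446 + 349)*((-9 - (-6 - 9)²/4) + (5 - 3)) = 795*((-9 - ¼*(-15)²) + 2) = 795*((-9 - ¼*225) + 2) = 795*((-9 - 225/4) + 2) = 795*(-261/4 + 2) = 795*(-253/4) = -201135/4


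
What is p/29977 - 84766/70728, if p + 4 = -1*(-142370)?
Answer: 3764116033/1060106628 ≈ 3.5507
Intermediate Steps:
p = 142366 (p = -4 - 1*(-142370) = -4 + 142370 = 142366)
p/29977 - 84766/70728 = 142366/29977 - 84766/70728 = 142366*(1/29977) - 84766*1/70728 = 142366/29977 - 42383/35364 = 3764116033/1060106628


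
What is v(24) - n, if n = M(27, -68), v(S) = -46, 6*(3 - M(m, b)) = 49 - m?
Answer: -136/3 ≈ -45.333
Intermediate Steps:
M(m, b) = -31/6 + m/6 (M(m, b) = 3 - (49 - m)/6 = 3 + (-49/6 + m/6) = -31/6 + m/6)
n = -2/3 (n = -31/6 + (1/6)*27 = -31/6 + 9/2 = -2/3 ≈ -0.66667)
v(24) - n = -46 - 1*(-2/3) = -46 + 2/3 = -136/3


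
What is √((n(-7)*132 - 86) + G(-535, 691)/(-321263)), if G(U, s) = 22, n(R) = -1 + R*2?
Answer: 2*I*√53307922951735/321263 ≈ 45.453*I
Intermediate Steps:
n(R) = -1 + 2*R
√((n(-7)*132 - 86) + G(-535, 691)/(-321263)) = √(((-1 + 2*(-7))*132 - 86) + 22/(-321263)) = √(((-1 - 14)*132 - 86) + 22*(-1/321263)) = √((-15*132 - 86) - 22/321263) = √((-1980 - 86) - 22/321263) = √(-2066 - 22/321263) = √(-663729380/321263) = 2*I*√53307922951735/321263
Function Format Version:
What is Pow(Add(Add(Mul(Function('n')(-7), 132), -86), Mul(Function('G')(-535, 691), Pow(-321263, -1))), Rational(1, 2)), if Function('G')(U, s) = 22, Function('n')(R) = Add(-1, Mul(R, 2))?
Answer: Mul(Rational(2, 321263), I, Pow(53307922951735, Rational(1, 2))) ≈ Mul(45.453, I)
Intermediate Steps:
Function('n')(R) = Add(-1, Mul(2, R))
Pow(Add(Add(Mul(Function('n')(-7), 132), -86), Mul(Function('G')(-535, 691), Pow(-321263, -1))), Rational(1, 2)) = Pow(Add(Add(Mul(Add(-1, Mul(2, -7)), 132), -86), Mul(22, Pow(-321263, -1))), Rational(1, 2)) = Pow(Add(Add(Mul(Add(-1, -14), 132), -86), Mul(22, Rational(-1, 321263))), Rational(1, 2)) = Pow(Add(Add(Mul(-15, 132), -86), Rational(-22, 321263)), Rational(1, 2)) = Pow(Add(Add(-1980, -86), Rational(-22, 321263)), Rational(1, 2)) = Pow(Add(-2066, Rational(-22, 321263)), Rational(1, 2)) = Pow(Rational(-663729380, 321263), Rational(1, 2)) = Mul(Rational(2, 321263), I, Pow(53307922951735, Rational(1, 2)))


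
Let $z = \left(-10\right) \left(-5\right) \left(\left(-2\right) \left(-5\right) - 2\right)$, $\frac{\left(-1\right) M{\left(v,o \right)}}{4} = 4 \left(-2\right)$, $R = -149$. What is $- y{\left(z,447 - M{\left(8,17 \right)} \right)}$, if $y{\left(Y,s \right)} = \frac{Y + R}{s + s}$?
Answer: $- \frac{251}{830} \approx -0.30241$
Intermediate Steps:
$M{\left(v,o \right)} = 32$ ($M{\left(v,o \right)} = - 4 \cdot 4 \left(-2\right) = \left(-4\right) \left(-8\right) = 32$)
$z = 400$ ($z = 50 \left(10 - 2\right) = 50 \cdot 8 = 400$)
$y{\left(Y,s \right)} = \frac{-149 + Y}{2 s}$ ($y{\left(Y,s \right)} = \frac{Y - 149}{s + s} = \frac{-149 + Y}{2 s}$)
$- y{\left(z,447 - M{\left(8,17 \right)} \right)} = - \frac{-149 + 400}{2 \left(447 - 32\right)} = - \frac{251}{2 \left(447 - 32\right)} = - \frac{251}{2 \cdot 415} = \left(-1\right) \frac{251}{830} = - \frac{251}{830}$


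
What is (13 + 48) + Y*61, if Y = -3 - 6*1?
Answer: -488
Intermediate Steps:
Y = -9 (Y = -3 - 6 = -9)
(13 + 48) + Y*61 = (13 + 48) - 9*61 = 61 - 549 = -488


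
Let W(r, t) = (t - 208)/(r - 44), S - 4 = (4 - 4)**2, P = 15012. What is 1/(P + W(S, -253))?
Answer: 40/600941 ≈ 6.6562e-5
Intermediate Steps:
S = 4 (S = 4 + (4 - 4)**2 = 4 + 0**2 = 4 + 0 = 4)
W(r, t) = (-208 + t)/(-44 + r)
1/(P + W(S, -253)) = 1/(15012 + (-208 - 253)/(-44 + 4)) = 1/(15012 - 461/(-40)) = 1/(15012 - 1/40*(-461)) = 1/(15012 + 461/40) = 1/(600941/40) = 40/600941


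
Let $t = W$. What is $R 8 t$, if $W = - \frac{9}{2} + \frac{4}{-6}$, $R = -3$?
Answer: $124$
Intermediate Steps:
$W = - \frac{31}{6}$ ($W = \left(-9\right) \frac{1}{2} + 4 \left(- \frac{1}{6}\right) = - \frac{9}{2} - \frac{2}{3} = - \frac{31}{6} \approx -5.1667$)
$t = - \frac{31}{6} \approx -5.1667$
$R 8 t = \left(-3\right) 8 \left(- \frac{31}{6}\right) = \left(-24\right) \left(- \frac{31}{6}\right) = 124$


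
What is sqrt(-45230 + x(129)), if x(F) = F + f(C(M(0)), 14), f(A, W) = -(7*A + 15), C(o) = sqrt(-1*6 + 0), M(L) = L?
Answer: sqrt(-45116 - 7*I*sqrt(6)) ≈ 0.0404 - 212.41*I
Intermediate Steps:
C(o) = I*sqrt(6) (C(o) = sqrt(-6 + 0) = sqrt(-6) = I*sqrt(6))
f(A, W) = -15 - 7*A (f(A, W) = -(15 + 7*A) = -15 - 7*A)
x(F) = -15 + F - 7*I*sqrt(6) (x(F) = F + (-15 - 7*I*sqrt(6)) = -15 + F - 7*I*sqrt(6))
sqrt(-45230 + x(129)) = sqrt(-45230 + (-15 + 129 - 7*I*sqrt(6))) = sqrt(-45230 + (114 - 7*I*sqrt(6))) = sqrt(-45116 - 7*I*sqrt(6))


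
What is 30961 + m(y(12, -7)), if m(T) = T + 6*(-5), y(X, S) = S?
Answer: 30924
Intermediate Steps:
m(T) = -30 + T (m(T) = T - 30 = -30 + T)
30961 + m(y(12, -7)) = 30961 + (-30 - 7) = 30961 - 37 = 30924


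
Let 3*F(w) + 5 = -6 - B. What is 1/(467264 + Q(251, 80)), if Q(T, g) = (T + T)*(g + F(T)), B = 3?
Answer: 3/1515244 ≈ 1.9799e-6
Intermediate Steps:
F(w) = -14/3 (F(w) = -5/3 + (-6 - 1*3)/3 = -5/3 + (-6 - 3)/3 = -5/3 + (⅓)*(-9) = -5/3 - 3 = -14/3)
Q(T, g) = 2*T*(-14/3 + g) (Q(T, g) = (T + T)*(g - 14/3) = (2*T)*(-14/3 + g) = 2*T*(-14/3 + g))
1/(467264 + Q(251, 80)) = 1/(467264 + (⅔)*251*(-14 + 3*80)) = 1/(467264 + (⅔)*251*(-14 + 240)) = 1/(467264 + (⅔)*251*226) = 1/(467264 + 113452/3) = 1/(1515244/3) = 3/1515244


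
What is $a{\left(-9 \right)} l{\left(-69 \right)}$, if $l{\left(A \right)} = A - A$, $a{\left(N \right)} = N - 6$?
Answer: $0$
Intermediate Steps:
$a{\left(N \right)} = -6 + N$
$l{\left(A \right)} = 0$
$a{\left(-9 \right)} l{\left(-69 \right)} = \left(-6 - 9\right) 0 = \left(-15\right) 0 = 0$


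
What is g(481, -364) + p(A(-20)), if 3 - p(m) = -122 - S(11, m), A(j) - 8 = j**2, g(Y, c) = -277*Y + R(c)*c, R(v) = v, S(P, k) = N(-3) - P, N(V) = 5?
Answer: -622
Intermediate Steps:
S(P, k) = 5 - P
g(Y, c) = c**2 - 277*Y (g(Y, c) = -277*Y + c*c = -277*Y + c**2 = c**2 - 277*Y)
A(j) = 8 + j**2
p(m) = 119 (p(m) = 3 - (-122 - (5 - 1*11)) = 3 - (-122 - (5 - 11)) = 3 - (-122 - 1*(-6)) = 3 - (-122 + 6) = 3 - 1*(-116) = 3 + 116 = 119)
g(481, -364) + p(A(-20)) = ((-364)**2 - 277*481) + 119 = (132496 - 133237) + 119 = -741 + 119 = -622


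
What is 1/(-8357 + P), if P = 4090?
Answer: -1/4267 ≈ -0.00023436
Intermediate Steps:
1/(-8357 + P) = 1/(-8357 + 4090) = 1/(-4267) = -1/4267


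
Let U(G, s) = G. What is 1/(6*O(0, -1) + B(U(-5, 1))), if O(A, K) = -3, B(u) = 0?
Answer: -1/18 ≈ -0.055556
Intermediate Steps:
1/(6*O(0, -1) + B(U(-5, 1))) = 1/(6*(-3) + 0) = 1/(-18 + 0) = 1/(-18) = -1/18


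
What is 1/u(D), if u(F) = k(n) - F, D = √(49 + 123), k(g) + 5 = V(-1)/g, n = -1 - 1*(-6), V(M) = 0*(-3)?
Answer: 5/147 - 2*√43/147 ≈ -0.055203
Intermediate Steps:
V(M) = 0
n = 5 (n = -1 + 6 = 5)
k(g) = -5 (k(g) = -5 + 0/g = -5 + 0 = -5)
D = 2*√43 (D = √172 = 2*√43 ≈ 13.115)
u(F) = -5 - F
1/u(D) = 1/(-5 - 2*√43)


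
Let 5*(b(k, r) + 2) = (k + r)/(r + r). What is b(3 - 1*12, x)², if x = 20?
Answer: 151321/40000 ≈ 3.7830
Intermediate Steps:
b(k, r) = -2 + (k + r)/(10*r) (b(k, r) = -2 + ((k + r)/(r + r))/5 = -2 + ((k + r)/((2*r)))/5 = -2 + ((k + r)*(1/(2*r)))/5 = -2 + ((k + r)/(2*r))/5 = -2 + (k + r)/(10*r))
b(3 - 1*12, x)² = ((⅒)*((3 - 1*12) - 19*20)/20)² = ((⅒)*(1/20)*((3 - 12) - 380))² = ((⅒)*(1/20)*(-9 - 380))² = ((⅒)*(1/20)*(-389))² = (-389/200)² = 151321/40000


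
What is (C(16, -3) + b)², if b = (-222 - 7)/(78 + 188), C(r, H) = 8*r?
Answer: 1143724761/70756 ≈ 16164.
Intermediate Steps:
b = -229/266 ≈ -0.86090
(C(16, -3) + b)² = (8*16 - 229/266)² = (128 - 229/266)² = (33819/266)² = 1143724761/70756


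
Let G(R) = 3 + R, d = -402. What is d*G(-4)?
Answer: 402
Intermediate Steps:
d*G(-4) = -402*(3 - 4) = -402*(-1) = 402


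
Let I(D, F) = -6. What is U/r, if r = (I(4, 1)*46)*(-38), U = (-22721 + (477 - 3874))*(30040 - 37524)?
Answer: 8144463/437 ≈ 18637.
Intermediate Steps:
U = 195467112 (U = (-22721 - 3397)*(-7484) = -26118*(-7484) = 195467112)
r = 10488 (r = -6*46*(-38) = -276*(-38) = 10488)
U/r = 195467112/10488 = 195467112*(1/10488) = 8144463/437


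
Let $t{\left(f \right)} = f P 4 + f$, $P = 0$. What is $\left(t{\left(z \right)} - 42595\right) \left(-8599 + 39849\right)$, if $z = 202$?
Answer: $-1324781250$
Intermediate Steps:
$t{\left(f \right)} = f$ ($t{\left(f \right)} = f 0 \cdot 4 + f = 0 \cdot 4 + f = 0 + f = f$)
$\left(t{\left(z \right)} - 42595\right) \left(-8599 + 39849\right) = \left(202 - 42595\right) \left(-8599 + 39849\right) = \left(-42393\right) 31250 = -1324781250$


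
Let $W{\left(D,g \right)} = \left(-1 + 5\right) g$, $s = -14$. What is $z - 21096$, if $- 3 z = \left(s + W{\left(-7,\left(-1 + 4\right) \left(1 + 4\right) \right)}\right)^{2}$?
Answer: $- \frac{65404}{3} \approx -21801.0$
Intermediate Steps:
$W{\left(D,g \right)} = 4 g$
$z = - \frac{2116}{3}$ ($z = - \frac{\left(-14 + 4 \left(-1 + 4\right) \left(1 + 4\right)\right)^{2}}{3} = - \frac{\left(-14 + 4 \cdot 3 \cdot 5\right)^{2}}{3} = - \frac{\left(-14 + 4 \cdot 15\right)^{2}}{3} = - \frac{\left(-14 + 60\right)^{2}}{3} = - \frac{46^{2}}{3} = \left(- \frac{1}{3}\right) 2116 = - \frac{2116}{3} \approx -705.33$)
$z - 21096 = - \frac{2116}{3} - 21096 = - \frac{65404}{3}$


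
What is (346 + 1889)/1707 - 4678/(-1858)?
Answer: 2022996/528601 ≈ 3.8271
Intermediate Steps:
(346 + 1889)/1707 - 4678/(-1858) = 2235*(1/1707) - 4678*(-1/1858) = 745/569 + 2339/929 = 2022996/528601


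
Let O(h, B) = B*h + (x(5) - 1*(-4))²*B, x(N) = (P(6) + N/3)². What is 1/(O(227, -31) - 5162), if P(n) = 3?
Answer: -81/2656663 ≈ -3.0489e-5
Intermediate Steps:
x(N) = (3 + N/3)²
O(h, B) = 53824*B/81 + B*h (O(h, B) = B*h + ((9 + 5)²/9 - 1*(-4))²*B = B*h + ((⅑)*14² + 4)²*B = B*h + ((⅑)*196 + 4)²*B = B*h + (196/9 + 4)²*B = B*h + (232/9)²*B = B*h + 53824*B/81 = 53824*B/81 + B*h)
1/(O(227, -31) - 5162) = 1/((1/81)*(-31)*(53824 + 81*227) - 5162) = 1/((1/81)*(-31)*(53824 + 18387) - 5162) = 1/((1/81)*(-31)*72211 - 5162) = 1/(-2238541/81 - 5162) = 1/(-2656663/81) = -81/2656663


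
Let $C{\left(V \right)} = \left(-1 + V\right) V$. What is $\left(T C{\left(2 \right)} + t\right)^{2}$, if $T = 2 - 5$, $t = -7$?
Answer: $169$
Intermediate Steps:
$T = -3$ ($T = 2 - 5 = -3$)
$C{\left(V \right)} = V \left(-1 + V\right)$
$\left(T C{\left(2 \right)} + t\right)^{2} = \left(- 3 \cdot 2 \left(-1 + 2\right) - 7\right)^{2} = \left(- 3 \cdot 2 \cdot 1 - 7\right)^{2} = \left(\left(-3\right) 2 - 7\right)^{2} = \left(-6 - 7\right)^{2} = \left(-13\right)^{2} = 169$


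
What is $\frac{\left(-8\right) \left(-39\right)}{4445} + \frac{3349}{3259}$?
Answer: $\frac{15903113}{14486255} \approx 1.0978$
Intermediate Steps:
$\frac{\left(-8\right) \left(-39\right)}{4445} + \frac{3349}{3259} = 312 \cdot \frac{1}{4445} + 3349 \cdot \frac{1}{3259} = \frac{312}{4445} + \frac{3349}{3259} = \frac{15903113}{14486255}$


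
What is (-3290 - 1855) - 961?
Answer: -6106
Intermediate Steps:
(-3290 - 1855) - 961 = -5145 - 961 = -6106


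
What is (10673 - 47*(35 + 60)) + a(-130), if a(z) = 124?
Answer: 6332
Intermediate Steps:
(10673 - 47*(35 + 60)) + a(-130) = (10673 - 47*(35 + 60)) + 124 = (10673 - 47*95) + 124 = (10673 - 4465) + 124 = 6208 + 124 = 6332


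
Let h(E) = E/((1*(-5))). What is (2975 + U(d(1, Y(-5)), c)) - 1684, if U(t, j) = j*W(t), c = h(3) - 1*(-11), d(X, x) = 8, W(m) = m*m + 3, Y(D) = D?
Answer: 9939/5 ≈ 1987.8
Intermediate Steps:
h(E) = -E/5 (h(E) = E/(-5) = E*(-⅕) = -E/5)
W(m) = 3 + m² (W(m) = m² + 3 = 3 + m²)
c = 52/5 (c = -⅕*3 - 1*(-11) = -⅗ + 11 = 52/5 ≈ 10.400)
U(t, j) = j*(3 + t²)
(2975 + U(d(1, Y(-5)), c)) - 1684 = (2975 + 52*(3 + 8²)/5) - 1684 = (2975 + 52*(3 + 64)/5) - 1684 = (2975 + (52/5)*67) - 1684 = (2975 + 3484/5) - 1684 = 18359/5 - 1684 = 9939/5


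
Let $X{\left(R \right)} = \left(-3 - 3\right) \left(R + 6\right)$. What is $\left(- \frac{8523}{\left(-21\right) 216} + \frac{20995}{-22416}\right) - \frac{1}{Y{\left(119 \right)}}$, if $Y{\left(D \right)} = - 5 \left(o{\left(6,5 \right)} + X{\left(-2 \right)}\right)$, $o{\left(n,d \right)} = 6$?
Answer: $\frac{730621}{784560} \approx 0.93125$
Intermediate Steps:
$X{\left(R \right)} = -36 - 6 R$ ($X{\left(R \right)} = - 6 \left(6 + R\right) = -36 - 6 R$)
$Y{\left(D \right)} = 90$ ($Y{\left(D \right)} = - 5 \left(6 - 24\right) = \left(-5\right) \left(-18\right) = 90$)
$\left(- \frac{8523}{\left(-21\right) 216} + \frac{20995}{-22416}\right) - \frac{1}{Y{\left(119 \right)}} = \left(- \frac{8523}{\left(-21\right) 216} + \frac{20995}{-22416}\right) - \frac{1}{90} = \left(- \frac{8523}{-4536} + 20995 \left(- \frac{1}{22416}\right)\right) - \frac{1}{90} = \left(\left(-8523\right) \left(- \frac{1}{4536}\right) - \frac{20995}{22416}\right) - \frac{1}{90} = \left(\frac{947}{504} - \frac{20995}{22416}\right) - \frac{1}{90} = \frac{443603}{470736} - \frac{1}{90} = \frac{730621}{784560}$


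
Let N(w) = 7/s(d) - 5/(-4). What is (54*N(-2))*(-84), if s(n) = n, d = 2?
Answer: -21546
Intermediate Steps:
N(w) = 19/4 (N(w) = 7/2 - 5/(-4) = 7*(½) - 5*(-¼) = 7/2 + 5/4 = 19/4)
(54*N(-2))*(-84) = (54*(19/4))*(-84) = (513/2)*(-84) = -21546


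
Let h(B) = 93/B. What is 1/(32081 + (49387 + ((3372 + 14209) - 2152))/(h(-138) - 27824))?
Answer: 1279935/41058613199 ≈ 3.1173e-5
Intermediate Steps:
1/(32081 + (49387 + ((3372 + 14209) - 2152))/(h(-138) - 27824)) = 1/(32081 + (49387 + ((3372 + 14209) - 2152))/(93/(-138) - 27824)) = 1/(32081 + (49387 + (17581 - 2152))/(93*(-1/138) - 27824)) = 1/(32081 + (49387 + 15429)/(-31/46 - 27824)) = 1/(32081 + 64816/(-1279935/46)) = 1/(32081 + 64816*(-46/1279935)) = 1/(32081 - 2981536/1279935) = 1/(41058613199/1279935) = 1279935/41058613199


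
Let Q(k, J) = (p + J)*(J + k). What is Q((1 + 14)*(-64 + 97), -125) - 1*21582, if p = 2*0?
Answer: -67832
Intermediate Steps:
p = 0
Q(k, J) = J*(J + k) (Q(k, J) = (0 + J)*(J + k) = J*(J + k))
Q((1 + 14)*(-64 + 97), -125) - 1*21582 = -125*(-125 + (1 + 14)*(-64 + 97)) - 1*21582 = -125*(-125 + 15*33) - 21582 = -125*(-125 + 495) - 21582 = -125*370 - 21582 = -46250 - 21582 = -67832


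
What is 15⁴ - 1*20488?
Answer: 30137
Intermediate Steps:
15⁴ - 1*20488 = 50625 - 20488 = 30137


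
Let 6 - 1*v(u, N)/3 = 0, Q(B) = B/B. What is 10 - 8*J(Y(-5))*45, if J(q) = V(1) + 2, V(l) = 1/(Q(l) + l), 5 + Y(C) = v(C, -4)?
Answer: -890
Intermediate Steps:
Q(B) = 1
v(u, N) = 18 (v(u, N) = 18 - 3*0 = 18 + 0 = 18)
Y(C) = 13 (Y(C) = -5 + 18 = 13)
V(l) = 1/(1 + l)
J(q) = 5/2 (J(q) = 1/(1 + 1) + 2 = 1/2 + 2 = ½ + 2 = 5/2)
10 - 8*J(Y(-5))*45 = 10 - 8*5/2*45 = 10 - 20*45 = 10 - 900 = -890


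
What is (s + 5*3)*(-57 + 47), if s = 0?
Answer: -150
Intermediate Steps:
(s + 5*3)*(-57 + 47) = (0 + 5*3)*(-57 + 47) = (0 + 15)*(-10) = 15*(-10) = -150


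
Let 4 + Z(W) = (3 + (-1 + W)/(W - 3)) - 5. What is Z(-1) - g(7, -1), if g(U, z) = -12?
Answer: 13/2 ≈ 6.5000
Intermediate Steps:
Z(W) = -6 + (-1 + W)/(-3 + W) (Z(W) = -4 + ((3 + (-1 + W)/(W - 3)) - 5) = -4 + ((3 + (-1 + W)/(-3 + W)) - 5) = -4 + (-2 + (-1 + W)/(-3 + W)) = -6 + (-1 + W)/(-3 + W))
Z(-1) - g(7, -1) = (17 - 5*(-1))/(-3 - 1) - 1*(-12) = (17 + 5)/(-4) + 12 = -¼*22 + 12 = -11/2 + 12 = 13/2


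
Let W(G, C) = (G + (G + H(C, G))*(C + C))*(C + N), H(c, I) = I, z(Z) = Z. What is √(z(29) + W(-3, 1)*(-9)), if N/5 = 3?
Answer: √2189 ≈ 46.787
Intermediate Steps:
N = 15 (N = 5*3 = 15)
W(G, C) = (15 + C)*(G + 4*C*G) (W(G, C) = (G + (G + G)*(C + C))*(C + 15) = (G + (2*G)*(2*C))*(15 + C) = (G + 4*C*G)*(15 + C) = (15 + C)*(G + 4*C*G))
√(z(29) + W(-3, 1)*(-9)) = √(29 - 3*(15 + 4*1² + 61*1)*(-9)) = √(29 - 3*(15 + 4*1 + 61)*(-9)) = √(29 - 3*(15 + 4 + 61)*(-9)) = √(29 - 3*80*(-9)) = √(29 - 240*(-9)) = √(29 + 2160) = √2189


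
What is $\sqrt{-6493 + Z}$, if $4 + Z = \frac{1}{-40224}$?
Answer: $\frac{i \sqrt{656997017106}}{10056} \approx 80.604 i$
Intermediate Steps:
$Z = - \frac{160897}{40224}$ ($Z = -4 + \frac{1}{-40224} = -4 - \frac{1}{40224} = - \frac{160897}{40224} \approx -4.0$)
$\sqrt{-6493 + Z} = \sqrt{-6493 - \frac{160897}{40224}} = \sqrt{- \frac{261335329}{40224}} = \frac{i \sqrt{656997017106}}{10056}$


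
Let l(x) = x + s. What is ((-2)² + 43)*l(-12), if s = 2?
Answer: -470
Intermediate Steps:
l(x) = 2 + x (l(x) = x + 2 = 2 + x)
((-2)² + 43)*l(-12) = ((-2)² + 43)*(2 - 12) = (4 + 43)*(-10) = 47*(-10) = -470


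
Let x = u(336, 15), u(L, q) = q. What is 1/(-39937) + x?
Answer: 599054/39937 ≈ 15.000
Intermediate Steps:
x = 15
1/(-39937) + x = 1/(-39937) + 15 = -1/39937 + 15 = 599054/39937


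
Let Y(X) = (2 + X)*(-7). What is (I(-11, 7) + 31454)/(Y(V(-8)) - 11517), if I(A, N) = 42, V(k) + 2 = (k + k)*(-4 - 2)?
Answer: -31496/12189 ≈ -2.5840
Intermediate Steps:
V(k) = -2 - 12*k (V(k) = -2 + (k + k)*(-4 - 2) = -2 + (2*k)*(-6) = -2 - 12*k)
Y(X) = -14 - 7*X
(I(-11, 7) + 31454)/(Y(V(-8)) - 11517) = (42 + 31454)/((-14 - 7*(-2 - 12*(-8))) - 11517) = 31496/((-14 - 7*(-2 + 96)) - 11517) = 31496/((-14 - 7*94) - 11517) = 31496/((-14 - 658) - 11517) = 31496/(-672 - 11517) = 31496/(-12189) = 31496*(-1/12189) = -31496/12189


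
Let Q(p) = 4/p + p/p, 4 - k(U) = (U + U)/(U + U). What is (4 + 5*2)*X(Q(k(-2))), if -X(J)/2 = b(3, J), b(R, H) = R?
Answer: -84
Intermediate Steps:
k(U) = 3 (k(U) = 4 - (U + U)/(U + U) = 4 - 2*U/(2*U) = 4 - 2*U*1/(2*U) = 4 - 1*1 = 4 - 1 = 3)
Q(p) = 1 + 4/p (Q(p) = 4/p + 1 = 1 + 4/p)
X(J) = -6 (X(J) = -2*3 = -6)
(4 + 5*2)*X(Q(k(-2))) = (4 + 5*2)*(-6) = (4 + 10)*(-6) = 14*(-6) = -84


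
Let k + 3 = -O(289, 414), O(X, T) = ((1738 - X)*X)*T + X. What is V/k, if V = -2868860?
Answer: 1434430/86683673 ≈ 0.016548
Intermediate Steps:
O(X, T) = X + T*X*(1738 - X) (O(X, T) = (X*(1738 - X))*T + X = T*X*(1738 - X) + X = X + T*X*(1738 - X))
k = -173367346 (k = -3 - 289*(1 + 1738*414 - 1*414*289) = -3 - 289*(1 + 719532 - 119646) = -3 - 289*599887 = -3 - 1*173367343 = -3 - 173367343 = -173367346)
V/k = -2868860/(-173367346) = -2868860*(-1/173367346) = 1434430/86683673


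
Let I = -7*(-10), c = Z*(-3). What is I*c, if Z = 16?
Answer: -3360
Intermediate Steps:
c = -48 (c = 16*(-3) = -48)
I = 70
I*c = 70*(-48) = -3360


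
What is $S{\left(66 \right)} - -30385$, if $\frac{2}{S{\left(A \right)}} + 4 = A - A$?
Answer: $\frac{60769}{2} \approx 30385.0$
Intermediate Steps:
$S{\left(A \right)} = - \frac{1}{2}$ ($S{\left(A \right)} = \frac{2}{-4 + \left(A - A\right)} = \frac{2}{-4 + 0} = \frac{2}{-4} = 2 \left(- \frac{1}{4}\right) = - \frac{1}{2}$)
$S{\left(66 \right)} - -30385 = - \frac{1}{2} - -30385 = - \frac{1}{2} + 30385 = \frac{60769}{2}$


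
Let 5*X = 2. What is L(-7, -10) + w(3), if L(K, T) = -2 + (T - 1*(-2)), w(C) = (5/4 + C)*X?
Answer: -83/10 ≈ -8.3000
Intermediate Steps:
X = ⅖ (X = (⅕)*2 = ⅖ ≈ 0.40000)
w(C) = ½ + 2*C/5 (w(C) = (5/4 + C)*(⅖) = ½ + 2*C/5)
L(K, T) = T (L(K, T) = -2 + (T + 2) = -2 + (2 + T) = T)
L(-7, -10) + w(3) = -10 + (½ + (⅖)*3) = -10 + (½ + 6/5) = -10 + 17/10 = -83/10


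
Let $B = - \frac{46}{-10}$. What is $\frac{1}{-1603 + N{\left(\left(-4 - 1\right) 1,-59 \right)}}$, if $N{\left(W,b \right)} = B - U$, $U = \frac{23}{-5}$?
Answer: $- \frac{5}{7969} \approx -0.00062743$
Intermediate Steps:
$U = - \frac{23}{5}$ ($U = 23 \left(- \frac{1}{5}\right) = - \frac{23}{5} \approx -4.6$)
$B = \frac{23}{5}$ ($B = \left(-46\right) \left(- \frac{1}{10}\right) = \frac{23}{5} \approx 4.6$)
$N{\left(W,b \right)} = \frac{46}{5}$ ($N{\left(W,b \right)} = \frac{23}{5} - - \frac{23}{5} = \frac{23}{5} + \frac{23}{5} = \frac{46}{5}$)
$\frac{1}{-1603 + N{\left(\left(-4 - 1\right) 1,-59 \right)}} = \frac{1}{-1603 + \frac{46}{5}} = \frac{1}{- \frac{7969}{5}} = - \frac{5}{7969}$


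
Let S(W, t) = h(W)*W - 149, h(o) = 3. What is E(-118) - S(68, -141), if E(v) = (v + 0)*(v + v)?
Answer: 27793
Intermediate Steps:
E(v) = 2*v² (E(v) = v*(2*v) = 2*v²)
S(W, t) = -149 + 3*W (S(W, t) = 3*W - 149 = -149 + 3*W)
E(-118) - S(68, -141) = 2*(-118)² - (-149 + 3*68) = 2*13924 - (-149 + 204) = 27848 - 1*55 = 27848 - 55 = 27793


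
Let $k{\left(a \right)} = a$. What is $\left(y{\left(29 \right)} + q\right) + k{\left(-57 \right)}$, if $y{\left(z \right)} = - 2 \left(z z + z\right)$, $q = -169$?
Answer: $-1966$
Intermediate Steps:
$y{\left(z \right)} = - 2 z - 2 z^{2}$ ($y{\left(z \right)} = - 2 \left(z^{2} + z\right) = - 2 \left(z + z^{2}\right) = - 2 z - 2 z^{2}$)
$\left(y{\left(29 \right)} + q\right) + k{\left(-57 \right)} = \left(\left(-2\right) 29 \left(1 + 29\right) - 169\right) - 57 = \left(\left(-2\right) 29 \cdot 30 - 169\right) - 57 = \left(-1740 - 169\right) - 57 = -1909 - 57 = -1966$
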